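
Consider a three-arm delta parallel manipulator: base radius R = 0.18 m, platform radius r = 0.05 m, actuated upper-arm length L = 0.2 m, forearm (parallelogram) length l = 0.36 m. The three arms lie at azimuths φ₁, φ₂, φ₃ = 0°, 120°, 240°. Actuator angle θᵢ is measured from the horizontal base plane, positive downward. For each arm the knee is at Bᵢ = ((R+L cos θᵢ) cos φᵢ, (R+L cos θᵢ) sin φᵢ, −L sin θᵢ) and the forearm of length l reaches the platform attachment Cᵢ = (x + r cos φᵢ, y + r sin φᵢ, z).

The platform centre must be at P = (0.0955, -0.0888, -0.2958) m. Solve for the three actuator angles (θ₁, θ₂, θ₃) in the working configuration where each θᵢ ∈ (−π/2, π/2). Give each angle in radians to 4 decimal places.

θ₁ = 0.1747, θ₂ = 1.1347, θ₃ = 0.5236

rotate P by −φ1: (0.0955, -0.0888, -0.2958)
  A=0.0345, B=-0.2958, C=(l²−L²−A²−y'²−z²)/(2L)=-0.0174
  θ1 = atan2(B,A) + arccos(C/0.2978) = 0.1747
arm 2 (φ=120.0°): x'=-0.1247, y'=-0.0383
  A cos θ + B sin θ = C:  0.2547·cos θ + -0.2958·sin θ = -0.1605
  √(A²+B²)=0.3903;  θ2 = -0.8600+1.9947 ≈ 1.1347
rotate P by −φ3: (0.0292, 0.1271, -0.2958)
  A cos θ + B sin θ = C:  0.1008·cos θ + -0.2958·sin θ = -0.0606
  √(A²+B²)=0.3125;  θ3 = -1.2422+1.7658 ≈ 0.5236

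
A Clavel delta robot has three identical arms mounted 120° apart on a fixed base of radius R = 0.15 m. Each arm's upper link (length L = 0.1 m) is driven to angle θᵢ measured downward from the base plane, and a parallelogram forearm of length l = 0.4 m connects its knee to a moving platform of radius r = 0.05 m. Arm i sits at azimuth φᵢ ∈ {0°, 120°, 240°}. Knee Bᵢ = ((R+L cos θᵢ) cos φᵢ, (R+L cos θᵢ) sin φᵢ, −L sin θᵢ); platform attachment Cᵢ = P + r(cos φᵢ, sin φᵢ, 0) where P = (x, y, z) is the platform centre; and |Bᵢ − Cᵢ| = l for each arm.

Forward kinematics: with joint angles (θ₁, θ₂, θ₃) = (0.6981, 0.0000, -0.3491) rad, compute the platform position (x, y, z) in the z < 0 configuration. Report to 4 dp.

(-0.1090, -0.0335, -0.3423)

S1 = (0.1766·cos0.0°, 0.1766·sin0.0°, -0.0643) = (0.1766, 0.0000, -0.0643)
φ2=120.0°: virtual centre (-0.1000, 0.1732, 0.0000), radius l
S3 = (0.1940·cos240.0°, 0.1940·sin240.0°, 0.0342) = (-0.0970, -0.1680, 0.0342)
eliminate P² terms by subtracting sphere 1 from 2 and 3
plane₁₂: -0.5532x+0.3464y+0.1286z = 0.0047
det = 0.3754;  x = -0.0074+0.2968z,  y = 0.0017+0.1029z
into |P−S₁|² = l²: 1.0987z² + 0.0197z + -0.1220 = 0;  Δ = 0.5366;  z = -0.3423 or 0.3244 → z<0 root = -0.3423
x = -0.1090, y = -0.0335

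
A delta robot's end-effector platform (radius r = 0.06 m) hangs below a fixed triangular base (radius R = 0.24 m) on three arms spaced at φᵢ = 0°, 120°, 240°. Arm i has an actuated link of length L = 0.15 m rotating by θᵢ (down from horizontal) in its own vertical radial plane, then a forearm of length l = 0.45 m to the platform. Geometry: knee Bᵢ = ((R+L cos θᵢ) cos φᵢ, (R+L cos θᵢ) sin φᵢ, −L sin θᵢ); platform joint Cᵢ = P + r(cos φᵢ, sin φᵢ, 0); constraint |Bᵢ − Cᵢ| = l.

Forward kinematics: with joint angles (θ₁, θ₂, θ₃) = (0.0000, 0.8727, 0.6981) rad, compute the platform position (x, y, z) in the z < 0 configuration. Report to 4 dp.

(0.1041, -0.0232, -0.3885)

S1 = (0.3300·cos0.0°, 0.3300·sin0.0°, 0.0000) = (0.3300, 0.0000, 0.0000)
arm 2 at φ=120.0°: (R−r)+L cos θ2 = 0.2764;  S2 = (-0.1382, 0.2394, -0.1149)
arm 3 at φ=240.0°: (R−r)+L cos θ3 = 0.2949;  S3 = (-0.1475, -0.2554, -0.0964)
|S₂|²−|S₁|² = -0.0193;  |S₃|²−|S₁|² = -0.0126
linear system: -0.9364x+0.4788y = -0.0193−-0.2298z; -0.9549x+-0.5108y = -0.0126−-0.1928z
det = 0.9355;  x = 0.0170+-0.2242z,  y = -0.0070+0.0416z
quadratic in z: (1.0520)z²+(0.1397)z+(-0.1045)=0, √Δ=0.6776 → z ∈ {-0.3885, 0.2556}; z = -0.3885 (taking z<0)
x = 0.1041, y = -0.0232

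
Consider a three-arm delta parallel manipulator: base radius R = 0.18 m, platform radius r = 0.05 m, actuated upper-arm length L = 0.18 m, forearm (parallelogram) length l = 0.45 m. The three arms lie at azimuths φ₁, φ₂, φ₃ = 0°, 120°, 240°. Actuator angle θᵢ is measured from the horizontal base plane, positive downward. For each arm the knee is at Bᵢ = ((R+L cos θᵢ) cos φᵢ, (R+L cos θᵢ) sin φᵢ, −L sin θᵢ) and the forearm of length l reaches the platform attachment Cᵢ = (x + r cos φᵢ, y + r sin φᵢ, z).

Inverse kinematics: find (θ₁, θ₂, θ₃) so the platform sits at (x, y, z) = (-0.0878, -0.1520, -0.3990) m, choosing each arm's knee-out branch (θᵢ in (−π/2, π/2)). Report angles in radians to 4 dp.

φ1=0.0° → target in arm frame (-0.0878, -0.1520)
  A=0.2178, B=-0.3990, C=(l²−L²−A²−y'²−z²)/(2L)=-0.1657
  γ=atan2(-0.3990,0.2178)=-1.0711;  ψ=arccos(-0.3645)=1.9438;  θ1=γ+ψ≈0.8727
arm 2 (φ=120.0°): x'=-0.0877, y'=0.1520
  A=0.2177, B=-0.3990, C=(l²−L²−A²−y'²−z²)/(2L)=-0.1656
  γ=atan2(-0.3990,0.2177)=-1.0713;  ψ=arccos(-0.3644)=1.9438;  θ2=γ+ψ≈0.8725
φ3=240.0° → target in arm frame (0.1755, 0.0000)
  A cos θ + B sin θ = C:  -0.0455·cos θ + -0.3990·sin θ = 0.0245
  √(A²+B²)=0.4016;  θ3 = -1.6844+1.5097 ≈ -0.1747

θ₁ = 0.8727, θ₂ = 0.8725, θ₃ = -0.1747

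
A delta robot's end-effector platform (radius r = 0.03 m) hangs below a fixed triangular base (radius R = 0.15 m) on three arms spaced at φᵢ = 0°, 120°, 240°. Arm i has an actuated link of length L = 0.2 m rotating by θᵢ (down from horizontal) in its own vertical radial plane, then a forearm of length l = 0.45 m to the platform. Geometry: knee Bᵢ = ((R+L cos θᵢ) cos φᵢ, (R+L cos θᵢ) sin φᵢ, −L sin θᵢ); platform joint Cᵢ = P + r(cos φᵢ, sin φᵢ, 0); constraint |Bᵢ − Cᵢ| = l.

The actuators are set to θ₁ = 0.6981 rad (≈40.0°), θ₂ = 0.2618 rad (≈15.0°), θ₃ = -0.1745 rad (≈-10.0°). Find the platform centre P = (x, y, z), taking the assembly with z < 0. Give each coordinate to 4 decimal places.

(-0.1107, -0.0569, -0.3563)

arm 1 at φ=0.0°: ρ1 = 0.2732;  O1 = (0.2732, 0.0000, -0.1286)
O2 = (0.3132·cos120.0°, 0.3132·sin120.0°, -0.0518) = (-0.1566, 0.2712, -0.0518)
arm 3 at φ=240.0°: ρ3 = 0.3170;  O3 = (-0.1585, -0.2745, 0.0347)
|O₂|²−|O₁|² = 0.0096;  |O₃|²−|O₁|² = 0.0105
linear system: -0.8596x+0.5425y = 0.0096−0.1536z; -0.8634x+-0.5490y = 0.0105−0.3266z
Cramer: x(z) = -0.0117+0.2781z;  y(z) = -0.0008+0.1575z
into |P−O₁|² = l²: 1.1021z² + 0.0984z + -0.1048 = 0;  Δ = 0.4718;  z = -0.3563 or 0.2670 → z<0 root = -0.3563
x = -0.1107, y = -0.0569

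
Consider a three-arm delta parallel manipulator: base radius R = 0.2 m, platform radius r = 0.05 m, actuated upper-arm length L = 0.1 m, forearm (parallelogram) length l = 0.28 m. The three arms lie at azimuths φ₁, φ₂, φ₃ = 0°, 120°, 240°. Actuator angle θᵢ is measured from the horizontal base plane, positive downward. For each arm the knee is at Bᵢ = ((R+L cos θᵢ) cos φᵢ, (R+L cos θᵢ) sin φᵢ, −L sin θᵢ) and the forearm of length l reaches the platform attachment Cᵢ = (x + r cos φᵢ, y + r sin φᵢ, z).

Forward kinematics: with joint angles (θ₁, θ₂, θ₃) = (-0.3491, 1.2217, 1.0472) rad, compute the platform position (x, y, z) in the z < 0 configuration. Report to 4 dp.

S1 = (0.2440·cos0.0°, 0.2440·sin0.0°, 0.0342) = (0.2440, 0.0000, 0.0342)
φ2=120.0°: virtual centre (-0.0921, 0.1595, -0.0940), radius l
arm 3 at φ=240.0°: ρ3 = 0.2000;  S3 = (-0.1000, -0.1732, -0.0866)
subtract pairs → two planes through P
linear system: -0.6721x+0.3191y = -0.0179−-0.2563z; -0.6879x+-0.3464y = -0.0132−-0.2416z
det = 0.4523;  x = 0.0230+-0.3667z,  y = -0.0077+0.0308z
quadratic in z: (1.1355)z²+(0.0932)z+(-0.0284)=0, √Δ=0.3708 → z ∈ {-0.2043, 0.1223}; z = -0.2043 (taking z<0)
x = 0.0980, y = -0.0140

(0.0980, -0.0140, -0.2043)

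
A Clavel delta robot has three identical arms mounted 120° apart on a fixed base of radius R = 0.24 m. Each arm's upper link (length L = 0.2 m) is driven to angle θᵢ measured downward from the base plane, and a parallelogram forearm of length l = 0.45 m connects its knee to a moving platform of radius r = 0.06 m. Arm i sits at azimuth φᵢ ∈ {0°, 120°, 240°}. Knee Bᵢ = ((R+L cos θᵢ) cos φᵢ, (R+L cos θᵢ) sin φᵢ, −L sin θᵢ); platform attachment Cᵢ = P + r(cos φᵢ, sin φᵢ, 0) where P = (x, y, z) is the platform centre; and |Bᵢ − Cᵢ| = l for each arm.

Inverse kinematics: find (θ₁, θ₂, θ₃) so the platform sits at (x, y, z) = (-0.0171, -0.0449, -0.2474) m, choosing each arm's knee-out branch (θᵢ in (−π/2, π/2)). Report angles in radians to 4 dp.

θ₁ = 0.1748, θ₂ = 0.2617, θ₃ = -0.3489

rotate P by −φ1: (-0.0171, -0.0449, -0.2474)
  e−x'=0.1971;  (l²−L²−(e−x')²−y'²−z²)/2L = 0.1511
  γ=atan2(-0.2474,0.1971)=-0.8981;  ψ=arccos(0.4776)=1.0729;  θ1=γ+ψ≈0.1748
φ2=120.0° → target in arm frame (-0.0303, 0.0373)
  A cos θ + B sin θ = C:  0.2103·cos θ + -0.2474·sin θ = 0.1392
  √(A²+B²)=0.3247;  θ2 = -0.8662+1.1279 ≈ 0.2617
arm 3 (φ=240.0°): x'=0.0474, y'=0.0076
  A=0.1326, B=-0.2474, C=(l²−L²−A²−y'²−z²)/(2L)=0.2092
  θ3 = atan2(B,A) + arccos(C/0.2807) = -0.3489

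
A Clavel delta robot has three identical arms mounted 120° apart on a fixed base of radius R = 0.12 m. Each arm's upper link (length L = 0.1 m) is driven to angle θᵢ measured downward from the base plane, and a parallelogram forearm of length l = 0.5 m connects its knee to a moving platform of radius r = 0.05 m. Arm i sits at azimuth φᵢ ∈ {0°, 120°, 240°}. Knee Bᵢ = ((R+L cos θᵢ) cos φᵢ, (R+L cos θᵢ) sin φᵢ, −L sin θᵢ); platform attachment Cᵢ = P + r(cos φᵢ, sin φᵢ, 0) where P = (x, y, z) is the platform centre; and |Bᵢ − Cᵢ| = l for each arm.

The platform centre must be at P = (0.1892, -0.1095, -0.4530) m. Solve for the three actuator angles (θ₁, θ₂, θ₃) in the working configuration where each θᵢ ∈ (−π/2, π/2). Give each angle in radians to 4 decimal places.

φ1=0.0° → target in arm frame (0.1892, -0.1095)
  e−x'=-0.1192;  (l²−L²−(e−x')²−y'²−z²)/2L = 0.0430
  γ=atan2(-0.4530,-0.1192)=-1.8281;  ψ=arccos(0.0917)=1.4790;  θ1=γ+ψ≈-0.3491
arm 2 (φ=120.0°): x'=-0.1894, y'=-0.1091
  A cos θ + B sin θ = C:  0.2594·cos θ + -0.4530·sin θ = -0.2221
  θ2 = atan2(B,A) + arccos(C/0.5220) = 0.9595
rotate P by −φ3: (0.0002, 0.2186, -0.4530)
  A cos θ + B sin θ = C:  0.0698·cos θ + -0.4530·sin θ = -0.0893
  θ3 = atan2(B,A) + arccos(C/0.4583) = 0.3489

θ₁ = -0.3491, θ₂ = 0.9595, θ₃ = 0.3489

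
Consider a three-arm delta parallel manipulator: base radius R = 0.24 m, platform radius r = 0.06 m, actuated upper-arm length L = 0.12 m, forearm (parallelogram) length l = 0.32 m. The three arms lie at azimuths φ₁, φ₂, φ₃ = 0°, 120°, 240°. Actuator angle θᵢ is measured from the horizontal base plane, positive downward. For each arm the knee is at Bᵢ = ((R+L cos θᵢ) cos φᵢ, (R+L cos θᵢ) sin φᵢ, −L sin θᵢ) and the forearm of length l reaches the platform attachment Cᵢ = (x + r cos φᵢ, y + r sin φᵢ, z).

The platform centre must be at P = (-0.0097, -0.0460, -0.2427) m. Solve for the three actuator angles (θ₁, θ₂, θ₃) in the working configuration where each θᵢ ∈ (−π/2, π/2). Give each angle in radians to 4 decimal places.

θ₁ = 0.7855, θ₂ = 0.9598, θ₃ = 0.3494

arm 1 (φ=0.0°): x'=-0.0097, y'=-0.0460
  A cos θ + B sin θ = C:  0.1897·cos θ + -0.2427·sin θ = -0.0375
  γ=atan2(-0.2427,0.1897)=-0.9074;  ψ=arccos(-0.1218)=1.6929;  θ1=γ+ψ≈0.7855
φ2=120.0° → target in arm frame (-0.0350, 0.0314)
  A=0.2150, B=-0.2427, C=(l²−L²−A²−y'²−z²)/(2L)=-0.0755
  γ=atan2(-0.2427,0.2150)=-0.8459;  ψ=arccos(-0.2327)=1.8057;  θ2=γ+ψ≈0.9598
φ3=240.0° → target in arm frame (0.0447, 0.0146)
  e−x'=0.1353;  (l²−L²−(e−x')²−y'²−z²)/2L = 0.0441
  θ3 = atan2(B,A) + arccos(C/0.2779) = 0.3494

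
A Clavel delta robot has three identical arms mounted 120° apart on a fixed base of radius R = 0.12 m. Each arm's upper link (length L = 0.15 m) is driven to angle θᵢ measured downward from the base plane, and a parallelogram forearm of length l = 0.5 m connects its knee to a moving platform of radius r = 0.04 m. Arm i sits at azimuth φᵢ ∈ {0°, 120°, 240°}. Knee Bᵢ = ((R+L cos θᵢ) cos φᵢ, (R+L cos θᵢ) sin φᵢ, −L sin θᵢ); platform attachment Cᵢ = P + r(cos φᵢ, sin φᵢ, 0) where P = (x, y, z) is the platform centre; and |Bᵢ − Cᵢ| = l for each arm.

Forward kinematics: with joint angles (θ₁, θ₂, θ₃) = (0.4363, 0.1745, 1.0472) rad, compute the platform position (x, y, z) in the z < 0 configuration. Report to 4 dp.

arm 1 at φ=0.0°: e+L cos θ1 = 0.2159;  O1 = (0.2159, 0.0000, -0.0634)
φ2=120.0°: virtual centre (-0.1139, 0.1972, -0.0260), radius l
O3 = (0.1550·cos240.0°, 0.1550·sin240.0°, -0.1299) = (-0.0775, -0.1342, -0.1299)
|O₂|²−|O₁|² = 0.0019;  |O₃|²−|O₁|² = -0.0098
[-0.6596 0.3944 0.0747]·P = 0.0019;  [-0.5869 -0.2685 -0.1330]·P = -0.0098
Cramer: x(z) = 0.0082-0.0793z;  y(z) = 0.0184-0.3221z
sphere 1 gives Az²+Bz+C=0 with A=1.1100, B=0.1479, C=-0.2025;  B²−4AC=0.9209;  roots -0.4989, 0.3656;  negative root z = -0.4989
x = 0.0478, y = 0.1791

(0.0478, 0.1791, -0.4989)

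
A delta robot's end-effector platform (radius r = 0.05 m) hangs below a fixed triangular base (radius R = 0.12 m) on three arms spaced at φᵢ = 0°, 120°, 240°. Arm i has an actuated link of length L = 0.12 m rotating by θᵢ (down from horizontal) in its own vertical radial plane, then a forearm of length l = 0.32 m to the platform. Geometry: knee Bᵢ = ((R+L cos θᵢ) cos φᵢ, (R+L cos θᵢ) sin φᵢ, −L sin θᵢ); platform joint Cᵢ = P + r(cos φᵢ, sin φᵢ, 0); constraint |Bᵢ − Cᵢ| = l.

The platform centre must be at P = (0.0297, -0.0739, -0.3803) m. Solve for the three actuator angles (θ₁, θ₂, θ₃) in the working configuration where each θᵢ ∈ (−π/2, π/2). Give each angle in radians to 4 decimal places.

rotate P by −φ1: (0.0297, -0.0739, -0.3803)
  A=0.0403, B=-0.3803, C=(l²−L²−A²−y'²−z²)/(2L)=-0.2655
  θ1 = atan2(B,A) + arccos(C/0.3824) = 0.8728
arm 2 (φ=120.0°): x'=-0.0788, y'=0.0112
  e−x'=0.1488;  (l²−L²−(e−x')²−y'²−z²)/2L = -0.3288
  γ=atan2(-0.3803,0.1488)=-1.1977;  ψ=arccos(-0.8051)=2.5066;  θ2=γ+ψ≈1.3089
rotate P by −φ3: (0.0491, 0.0627, -0.3803)
  A=0.0209, B=-0.3803, C=(l²−L²−A²−y'²−z²)/(2L)=-0.2541
  θ3 = atan2(B,A) + arccos(C/0.3809) = 0.7853

θ₁ = 0.8728, θ₂ = 1.3089, θ₃ = 0.7853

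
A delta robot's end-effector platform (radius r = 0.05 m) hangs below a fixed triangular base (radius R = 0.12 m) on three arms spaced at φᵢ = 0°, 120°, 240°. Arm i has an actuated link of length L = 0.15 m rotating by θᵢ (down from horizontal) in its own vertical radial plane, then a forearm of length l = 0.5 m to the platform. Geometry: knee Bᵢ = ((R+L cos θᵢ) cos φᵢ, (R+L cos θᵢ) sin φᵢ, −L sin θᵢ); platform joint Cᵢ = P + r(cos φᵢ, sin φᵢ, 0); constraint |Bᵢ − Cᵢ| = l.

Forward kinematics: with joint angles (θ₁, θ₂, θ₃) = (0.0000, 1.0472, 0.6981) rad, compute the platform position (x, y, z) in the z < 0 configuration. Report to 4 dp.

(0.2018, -0.0817, -0.4930)

arm 1 at φ=0.0°: e+L cos θ1 = 0.2200;  O1 = (0.2200, 0.0000, 0.0000)
O2 = (0.1450·cos120.0°, 0.1450·sin120.0°, -0.1299) = (-0.0725, 0.1256, -0.1299)
O3 = (0.1849·cos240.0°, 0.1849·sin240.0°, -0.0964) = (-0.0925, -0.1601, -0.0964)
subtract pairs → two planes through P
[-0.5850 0.2511 -0.2598]·P = -0.0105;  [-0.6249 -0.3203 -0.1928]·P = -0.0049
det = 0.3443;  x = 0.0134+-0.3823z,  y = -0.0107+0.1439z
quadratic in z: (1.1669)z²+(0.1549)z+(-0.2072)=0, √Δ=0.9955 → z ∈ {-0.4930, 0.3602}; z = -0.4930 (taking z<0)
x = 0.2018, y = -0.0817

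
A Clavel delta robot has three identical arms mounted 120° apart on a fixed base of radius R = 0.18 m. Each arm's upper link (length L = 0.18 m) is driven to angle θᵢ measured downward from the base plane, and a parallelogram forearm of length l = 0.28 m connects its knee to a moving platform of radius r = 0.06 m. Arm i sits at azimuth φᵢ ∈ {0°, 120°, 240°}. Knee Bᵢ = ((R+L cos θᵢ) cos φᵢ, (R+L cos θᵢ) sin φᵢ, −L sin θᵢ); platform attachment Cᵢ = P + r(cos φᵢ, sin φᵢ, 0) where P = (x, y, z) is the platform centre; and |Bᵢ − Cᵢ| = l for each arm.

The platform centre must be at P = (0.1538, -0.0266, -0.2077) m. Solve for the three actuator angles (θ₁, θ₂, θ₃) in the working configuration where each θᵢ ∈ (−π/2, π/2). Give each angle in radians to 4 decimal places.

θ₁ = -0.1747, θ₂ = 1.3963, θ₃ = 1.2214

φ1=0.0° → target in arm frame (0.1538, -0.0266)
  e−x'=-0.0338;  (l²−L²−(e−x')²−y'²−z²)/2L = 0.0028
  θ1 = atan2(B,A) + arccos(C/0.2104) = -0.1747
φ2=120.0° → target in arm frame (-0.0999, -0.1199)
  e−x'=0.2199;  (l²−L²−(e−x')²−y'²−z²)/2L = -0.1663
  θ2 = atan2(B,A) + arccos(C/0.3025) = 1.3963
φ3=240.0° → target in arm frame (-0.0539, 0.1465)
  A=0.1739, B=-0.2077, C=(l²−L²−A²−y'²−z²)/(2L)=-0.1356
  γ=atan2(-0.2077,0.1739)=-0.8738;  ψ=arccos(-0.5007)=2.0953;  θ3=γ+ψ≈1.2214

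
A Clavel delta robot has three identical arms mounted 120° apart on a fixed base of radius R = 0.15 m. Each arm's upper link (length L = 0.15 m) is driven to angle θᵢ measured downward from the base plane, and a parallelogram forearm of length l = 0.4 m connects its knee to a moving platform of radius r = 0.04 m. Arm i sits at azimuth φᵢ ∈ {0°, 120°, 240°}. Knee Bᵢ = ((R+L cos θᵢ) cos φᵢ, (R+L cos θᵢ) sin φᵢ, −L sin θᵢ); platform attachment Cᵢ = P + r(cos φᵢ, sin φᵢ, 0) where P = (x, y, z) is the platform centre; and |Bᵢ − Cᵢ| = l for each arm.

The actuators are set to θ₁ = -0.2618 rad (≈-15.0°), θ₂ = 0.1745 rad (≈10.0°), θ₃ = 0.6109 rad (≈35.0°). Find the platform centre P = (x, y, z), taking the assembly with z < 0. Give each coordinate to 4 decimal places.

(0.0845, 0.0540, -0.3190)

arm 1 at φ=0.0°: (R−r)+L cos θ1 = 0.2549;  S1 = (0.2549, 0.0000, 0.0388)
S2 = (0.2577·cos120.0°, 0.2577·sin120.0°, -0.0260) = (-0.1289, 0.2232, -0.0260)
S3 = (0.2329·cos240.0°, 0.2329·sin240.0°, -0.0860) = (-0.1164, -0.2017, -0.0860)
subtract pairs → two planes through P
plane₁₂: -0.7675x+0.4464y+-0.1297z = 0.0006
Cramer: x(z) = 0.0030-0.2555z;  y(z) = 0.0065-0.1487z
sphere 1 gives Az²+Bz+C=0 with A=1.0874, B=0.0491, C=-0.0950;  B²−4AC=0.4156;  roots -0.3190, 0.2738;  negative root z = -0.3190
x = 0.0845, y = 0.0540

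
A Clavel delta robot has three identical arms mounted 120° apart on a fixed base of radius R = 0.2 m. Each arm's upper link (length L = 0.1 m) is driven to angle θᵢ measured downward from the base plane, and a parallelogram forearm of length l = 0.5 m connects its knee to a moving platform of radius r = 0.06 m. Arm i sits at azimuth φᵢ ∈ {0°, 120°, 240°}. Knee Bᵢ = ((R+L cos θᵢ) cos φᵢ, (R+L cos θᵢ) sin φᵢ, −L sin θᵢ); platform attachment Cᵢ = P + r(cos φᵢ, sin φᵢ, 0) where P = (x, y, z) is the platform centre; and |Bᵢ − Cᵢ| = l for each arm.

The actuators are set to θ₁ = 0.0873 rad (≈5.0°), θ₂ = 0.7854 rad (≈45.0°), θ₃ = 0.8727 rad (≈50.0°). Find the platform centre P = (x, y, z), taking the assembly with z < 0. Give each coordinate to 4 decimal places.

(0.1059, 0.0115, -0.4904)

S1 = (0.2396·cos0.0°, 0.2396·sin0.0°, -0.0087) = (0.2396, 0.0000, -0.0087)
arm 2 at φ=120.0°: e+L cos θ2 = 0.2107;  S2 = (-0.1054, 0.1825, -0.0707)
arm 3 at φ=240.0°: e+L cos θ3 = 0.2043;  S3 = (-0.1021, -0.1769, -0.0766)
eliminate P² terms by subtracting sphere 1 from 2 and 3
plane₁₂: -0.6899x+0.3650y+-0.1240z = -0.0081
det = 0.4936;  x = 0.0131+-0.1893z,  y = 0.0026+-0.0181z
sphere 1 gives Az²+Bz+C=0 with A=1.0362, B=0.1031, C=-0.1986;  B²−4AC=0.8338;  roots -0.4904, 0.3909;  negative root z = -0.4904
x = 0.1059, y = 0.0115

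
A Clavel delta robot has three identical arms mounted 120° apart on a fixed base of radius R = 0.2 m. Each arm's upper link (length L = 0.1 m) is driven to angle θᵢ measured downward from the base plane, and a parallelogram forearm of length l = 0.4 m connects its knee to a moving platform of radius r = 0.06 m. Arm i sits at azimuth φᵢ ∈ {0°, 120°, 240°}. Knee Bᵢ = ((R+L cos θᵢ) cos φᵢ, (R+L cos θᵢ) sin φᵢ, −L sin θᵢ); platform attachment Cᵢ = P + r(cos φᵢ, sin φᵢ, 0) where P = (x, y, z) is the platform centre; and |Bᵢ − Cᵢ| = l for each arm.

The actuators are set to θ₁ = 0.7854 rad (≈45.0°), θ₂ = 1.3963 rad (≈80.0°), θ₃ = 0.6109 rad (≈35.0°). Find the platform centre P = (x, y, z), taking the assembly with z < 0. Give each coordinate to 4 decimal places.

(0.0270, -0.0823, -0.4164)

arm 1 at φ=0.0°: ρ1 = 0.2107;  S1 = (0.2107, 0.0000, -0.0707)
φ2=120.0°: virtual centre (-0.0787, 0.1363, -0.0985), radius l
φ3=240.0°: virtual centre (-0.1110, -0.1922, -0.0574), radius l
|S₂|²−|S₁|² = -0.0149;  |S₃|²−|S₁|² = 0.0031
linear system: -0.5788x+0.2726y = -0.0149−-0.0555z; -0.6433x+-0.3844y = 0.0031−0.0267z
Cramer: x(z) = 0.0123-0.0354z;  y(z) = -0.0287+0.1287z
sphere 1 gives Az²+Bz+C=0 with A=1.0178, B=0.1481, C=-0.1148;  B²−4AC=0.4893;  roots -0.4164, 0.2709;  negative root z = -0.4164
x = 0.0270, y = -0.0823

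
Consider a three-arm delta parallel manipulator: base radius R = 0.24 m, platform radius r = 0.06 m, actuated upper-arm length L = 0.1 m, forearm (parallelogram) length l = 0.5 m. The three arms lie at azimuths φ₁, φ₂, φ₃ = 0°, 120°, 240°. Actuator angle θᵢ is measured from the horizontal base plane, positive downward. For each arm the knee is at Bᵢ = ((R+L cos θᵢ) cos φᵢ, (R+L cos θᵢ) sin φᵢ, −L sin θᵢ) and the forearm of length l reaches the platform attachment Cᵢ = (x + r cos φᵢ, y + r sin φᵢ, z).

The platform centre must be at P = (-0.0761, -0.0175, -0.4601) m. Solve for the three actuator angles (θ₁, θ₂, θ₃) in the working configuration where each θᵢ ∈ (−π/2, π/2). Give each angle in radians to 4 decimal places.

θ₁ = 0.8728, θ₂ = 0.3491, θ₃ = 0.1748

arm 1 (φ=0.0°): x'=-0.0761, y'=-0.0175
  A cos θ + B sin θ = C:  0.2561·cos θ + -0.4601·sin θ = -0.1879
  θ1 = atan2(B,A) + arccos(C/0.5266) = 0.8728
rotate P by −φ2: (0.0229, 0.0747, -0.4601)
  A=0.1571, B=-0.4601, C=(l²−L²−A²−y'²−z²)/(2L)=-0.0097
  √(A²+B²)=0.4862;  θ2 = -1.2418+1.5908 ≈ 0.3491
arm 3 (φ=240.0°): x'=0.0532, y'=-0.0572
  e−x'=0.1268;  (l²−L²−(e−x')²−y'²−z²)/2L = 0.0448
  √(A²+B²)=0.4773;  θ3 = -1.3019+1.4767 ≈ 0.1748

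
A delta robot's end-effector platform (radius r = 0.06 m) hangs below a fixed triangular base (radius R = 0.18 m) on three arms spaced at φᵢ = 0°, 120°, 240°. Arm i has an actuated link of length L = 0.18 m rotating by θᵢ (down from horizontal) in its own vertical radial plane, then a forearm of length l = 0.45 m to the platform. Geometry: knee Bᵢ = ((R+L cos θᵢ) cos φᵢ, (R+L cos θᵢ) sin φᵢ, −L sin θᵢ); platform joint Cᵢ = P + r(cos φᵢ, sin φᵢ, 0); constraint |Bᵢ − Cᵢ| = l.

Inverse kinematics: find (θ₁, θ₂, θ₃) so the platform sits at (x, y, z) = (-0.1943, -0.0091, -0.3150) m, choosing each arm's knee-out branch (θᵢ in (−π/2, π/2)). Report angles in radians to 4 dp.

θ₁ = 0.9599, θ₂ = -0.2621, θ₃ = -0.3490

arm 1 (φ=0.0°): x'=-0.1943, y'=-0.0091
  e−x'=0.3143;  (l²−L²−(e−x')²−y'²−z²)/2L = -0.0778
  θ1 = atan2(B,A) + arccos(C/0.4450) = 0.9599
φ2=120.0° → target in arm frame (0.0893, 0.1728)
  A=0.0307, B=-0.3150, C=(l²−L²−A²−y'²−z²)/(2L)=0.1113
  γ=atan2(-0.3150,0.0307)=-1.4735;  ψ=arccos(0.3516)=1.2115;  θ2=γ+ψ≈-0.2621
rotate P by −φ3: (0.1050, -0.1637, -0.3150)
  e−x'=0.0150;  (l²−L²−(e−x')²−y'²−z²)/2L = 0.1218
  √(A²+B²)=0.3154;  θ3 = -1.5233+1.1743 ≈ -0.3490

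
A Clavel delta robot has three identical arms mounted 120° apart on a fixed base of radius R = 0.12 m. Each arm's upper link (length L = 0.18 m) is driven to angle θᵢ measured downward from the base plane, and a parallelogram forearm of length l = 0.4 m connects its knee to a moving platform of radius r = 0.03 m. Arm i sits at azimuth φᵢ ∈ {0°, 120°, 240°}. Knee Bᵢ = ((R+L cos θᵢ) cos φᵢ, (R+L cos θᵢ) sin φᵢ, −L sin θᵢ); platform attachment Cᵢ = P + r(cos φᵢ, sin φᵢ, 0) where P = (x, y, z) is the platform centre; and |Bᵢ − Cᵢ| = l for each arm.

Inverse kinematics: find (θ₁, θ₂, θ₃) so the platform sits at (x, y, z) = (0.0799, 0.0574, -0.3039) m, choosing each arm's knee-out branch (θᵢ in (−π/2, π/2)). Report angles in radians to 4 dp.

θ₁ = -0.2620, θ₂ = 0.0874, θ₃ = 0.5235

rotate P by −φ1: (0.0799, 0.0574, -0.3039)
  e−x'=0.0101;  (l²−L²−(e−x')²−y'²−z²)/2L = 0.0885
  γ=atan2(-0.3039,0.0101)=-1.5376;  ψ=arccos(0.2909)=1.2756;  θ1=γ+ψ≈-0.2620
arm 2 (φ=120.0°): x'=0.0098, y'=-0.0979
  A=0.0802, B=-0.3039, C=(l²−L²−A²−y'²−z²)/(2L)=0.0534
  γ=atan2(-0.3039,0.0802)=-1.3127;  ψ=arccos(0.1699)=1.4001;  θ2=γ+ψ≈0.0874
rotate P by −φ3: (-0.0897, 0.0405, -0.3039)
  A cos θ + B sin θ = C:  0.1797·cos θ + -0.3039·sin θ = 0.0037
  √(A²+B²)=0.3530;  θ3 = -1.0369+1.5604 ≈ 0.5235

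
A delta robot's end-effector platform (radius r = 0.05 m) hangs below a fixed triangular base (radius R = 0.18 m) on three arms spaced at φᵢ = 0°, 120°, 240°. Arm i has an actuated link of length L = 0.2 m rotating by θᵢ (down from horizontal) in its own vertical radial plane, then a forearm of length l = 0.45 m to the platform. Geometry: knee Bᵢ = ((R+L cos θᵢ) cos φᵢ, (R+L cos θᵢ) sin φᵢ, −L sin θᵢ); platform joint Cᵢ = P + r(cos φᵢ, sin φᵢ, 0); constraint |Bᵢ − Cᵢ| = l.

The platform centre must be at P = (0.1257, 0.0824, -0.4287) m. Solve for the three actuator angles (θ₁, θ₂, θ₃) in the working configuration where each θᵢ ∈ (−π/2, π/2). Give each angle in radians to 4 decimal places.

θ₁ = 0.1746, θ₂ = 0.6109, θ₃ = 1.0472

rotate P by −φ1: (0.1257, 0.0824, -0.4287)
  A cos θ + B sin θ = C:  0.0043·cos θ + -0.4287·sin θ = -0.0702
  γ=atan2(-0.4287,0.0043)=-1.5608;  ψ=arccos(-0.1638)=1.7354;  θ1=γ+ψ≈0.1746
φ2=120.0° → target in arm frame (0.0085, -0.1501)
  A cos θ + B sin θ = C:  0.1215·cos θ + -0.4287·sin θ = -0.1464
  θ2 = atan2(B,A) + arccos(C/0.4456) = 0.6109
φ3=240.0° → target in arm frame (-0.1342, 0.0677)
  A=0.2642, B=-0.4287, C=(l²−L²−A²−y'²−z²)/(2L)=-0.2392
  √(A²+B²)=0.5036;  θ3 = -1.0185+2.0657 ≈ 1.0472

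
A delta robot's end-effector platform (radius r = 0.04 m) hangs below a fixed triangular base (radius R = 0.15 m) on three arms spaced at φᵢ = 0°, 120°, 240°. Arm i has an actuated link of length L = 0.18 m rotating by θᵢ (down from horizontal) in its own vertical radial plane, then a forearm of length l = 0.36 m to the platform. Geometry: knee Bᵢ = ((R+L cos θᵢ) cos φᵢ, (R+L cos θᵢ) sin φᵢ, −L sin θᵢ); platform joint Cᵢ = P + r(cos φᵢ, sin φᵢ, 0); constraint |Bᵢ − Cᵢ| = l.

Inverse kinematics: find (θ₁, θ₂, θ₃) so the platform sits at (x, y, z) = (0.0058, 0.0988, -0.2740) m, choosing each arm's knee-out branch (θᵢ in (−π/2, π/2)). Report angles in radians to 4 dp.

rotate P by −φ1: (0.0058, 0.0988, -0.2740)
  e−x'=0.1042;  (l²−L²−(e−x')²−y'²−z²)/2L = 0.0042
  γ=atan2(-0.2740,0.1042)=-1.2074;  ψ=arccos(0.0143)=1.5565;  θ1=γ+ψ≈0.3491
φ2=120.0° → target in arm frame (0.0827, -0.0544)
  e−x'=0.0273;  (l²−L²−(e−x')²−y'²−z²)/2L = 0.0512
  γ=atan2(-0.2740,0.0273)=-1.4714;  ψ=arccos(0.1858)=1.3839;  θ2=γ+ψ≈-0.0874
rotate P by −φ3: (-0.0885, -0.0444, -0.2740)
  A=0.1985, B=-0.2740, C=(l²−L²−A²−y'²−z²)/(2L)=-0.0534
  √(A²+B²)=0.3383;  θ3 = -0.9439+1.7294 ≈ 0.7854

θ₁ = 0.3491, θ₂ = -0.0874, θ₃ = 0.7854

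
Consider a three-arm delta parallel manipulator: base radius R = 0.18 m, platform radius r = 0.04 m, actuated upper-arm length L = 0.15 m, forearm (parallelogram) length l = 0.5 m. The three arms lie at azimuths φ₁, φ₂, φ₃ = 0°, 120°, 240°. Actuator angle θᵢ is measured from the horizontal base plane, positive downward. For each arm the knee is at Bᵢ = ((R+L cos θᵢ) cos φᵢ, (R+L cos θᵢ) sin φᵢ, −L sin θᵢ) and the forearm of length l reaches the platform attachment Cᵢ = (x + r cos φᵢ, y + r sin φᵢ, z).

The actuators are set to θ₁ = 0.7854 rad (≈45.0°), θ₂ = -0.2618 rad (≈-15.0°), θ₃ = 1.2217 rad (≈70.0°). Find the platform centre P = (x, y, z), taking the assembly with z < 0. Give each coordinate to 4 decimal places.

φ1=0.0°: virtual centre (0.2461, 0.0000, -0.1061), radius l
arm 2 at φ=120.0°: (R−r)+L cos θ2 = 0.2849;  centre 2 = (-0.1424, 0.2467, 0.0388)
φ3=240.0°: virtual centre (-0.0957, -0.1657, -0.1410), radius l
subtract pairs → two planes through P
[-0.7770 0.4934 0.2898]·P = 0.0109;  [-0.6834 -0.3314 -0.0698]·P = -0.0153
Cramer: x(z) = 0.0067+0.1036z;  y(z) = 0.0325-0.4242z
sphere 1 gives Az²+Bz+C=0 with A=1.1907, B=0.1350, C=-0.1804;  B²−4AC=0.8773;  roots -0.4500, 0.3367;  negative root z = -0.4500
x = -0.0399, y = 0.2234

(-0.0399, 0.2234, -0.4500)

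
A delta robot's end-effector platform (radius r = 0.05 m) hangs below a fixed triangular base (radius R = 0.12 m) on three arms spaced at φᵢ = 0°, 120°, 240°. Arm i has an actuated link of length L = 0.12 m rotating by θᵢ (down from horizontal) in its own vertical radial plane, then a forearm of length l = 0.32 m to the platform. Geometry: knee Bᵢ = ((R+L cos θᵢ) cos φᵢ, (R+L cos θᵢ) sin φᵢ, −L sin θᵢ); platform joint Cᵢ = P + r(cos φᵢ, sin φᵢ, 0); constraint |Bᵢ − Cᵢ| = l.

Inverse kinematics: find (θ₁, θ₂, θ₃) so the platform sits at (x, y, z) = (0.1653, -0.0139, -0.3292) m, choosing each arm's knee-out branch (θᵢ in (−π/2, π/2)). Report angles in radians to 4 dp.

θ₁ = 0.0870, θ₂ = 1.3083, θ₃ = 1.2213

rotate P by −φ1: (0.1653, -0.0139, -0.3292)
  e−x'=-0.0953;  (l²−L²−(e−x')²−y'²−z²)/2L = -0.1235
  γ=atan2(-0.3292,-0.0953)=-1.8526;  ψ=arccos(-0.3605)=1.9395;  θ1=γ+ψ≈0.0870
rotate P by −φ2: (-0.0947, -0.1362, -0.3292)
  A=0.1647, B=-0.3292, C=(l²−L²−A²−y'²−z²)/(2L)=-0.2752
  γ=atan2(-0.3292,0.1647)=-1.1069;  ψ=arccos(-0.7476)=2.4153;  θ2=γ+ψ≈1.3083
φ3=240.0° → target in arm frame (-0.0706, 0.1501)
  e−x'=0.1406;  (l²−L²−(e−x')²−y'²−z²)/2L = -0.2611
  γ=atan2(-0.3292,0.1406)=-1.1671;  ψ=arccos(-0.7295)=2.3884;  θ3=γ+ψ≈1.2213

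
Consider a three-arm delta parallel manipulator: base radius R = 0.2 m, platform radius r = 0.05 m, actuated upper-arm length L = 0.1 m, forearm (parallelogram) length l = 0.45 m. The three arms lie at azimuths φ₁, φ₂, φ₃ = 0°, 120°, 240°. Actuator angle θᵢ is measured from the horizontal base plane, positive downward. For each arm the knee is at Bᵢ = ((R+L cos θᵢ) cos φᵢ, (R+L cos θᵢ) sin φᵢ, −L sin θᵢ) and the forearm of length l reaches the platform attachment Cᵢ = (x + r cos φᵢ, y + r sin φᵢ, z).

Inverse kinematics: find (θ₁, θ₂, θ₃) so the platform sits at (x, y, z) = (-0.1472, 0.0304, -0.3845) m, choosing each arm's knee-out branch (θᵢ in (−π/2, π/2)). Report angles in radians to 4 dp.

θ₁ = 1.1347, θ₂ = -0.2614, θ₃ = 0.0875

arm 1 (φ=0.0°): x'=-0.1472, y'=0.0304
  e−x'=0.2972;  (l²−L²−(e−x')²−y'²−z²)/2L = -0.2230
  γ=atan2(-0.3845,0.2972)=-0.9128;  ψ=arccos(-0.4588)=2.0474;  θ1=γ+ψ≈1.1347
φ2=120.0° → target in arm frame (0.0999, 0.1123)
  e−x'=0.0501;  (l²−L²−(e−x')²−y'²−z²)/2L = 0.1477
  γ=atan2(-0.3845,0.0501)=-1.4413;  ψ=arccos(0.3810)=1.1799;  θ2=γ+ψ≈-0.2614
φ3=240.0° → target in arm frame (0.0473, -0.1427)
  e−x'=0.1027;  (l²−L²−(e−x')²−y'²−z²)/2L = 0.0687
  θ3 = atan2(B,A) + arccos(C/0.3980) = 0.0875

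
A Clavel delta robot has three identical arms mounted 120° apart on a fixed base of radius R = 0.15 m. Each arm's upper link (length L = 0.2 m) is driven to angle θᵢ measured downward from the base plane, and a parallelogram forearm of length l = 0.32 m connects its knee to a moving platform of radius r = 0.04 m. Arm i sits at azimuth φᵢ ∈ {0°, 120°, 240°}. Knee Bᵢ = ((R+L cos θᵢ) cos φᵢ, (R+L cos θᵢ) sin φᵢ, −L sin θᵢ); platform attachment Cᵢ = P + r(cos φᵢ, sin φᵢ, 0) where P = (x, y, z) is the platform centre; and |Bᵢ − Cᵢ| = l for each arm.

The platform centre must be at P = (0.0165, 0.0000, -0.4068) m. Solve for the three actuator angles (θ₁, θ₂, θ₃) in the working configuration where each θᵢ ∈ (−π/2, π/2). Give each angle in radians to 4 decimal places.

θ₁ = 0.9598, θ₂ = 1.0472, θ₃ = 1.0472

φ1=0.0° → target in arm frame (0.0165, 0.0000)
  A=0.0935, B=-0.4068, C=(l²−L²−A²−y'²−z²)/(2L)=-0.2796
  √(A²+B²)=0.4174;  θ1 = -1.3449+2.3047 ≈ 0.9598
arm 2 (φ=120.0°): x'=-0.0082, y'=-0.0143
  e−x'=0.1182;  (l²−L²−(e−x')²−y'²−z²)/2L = -0.2932
  γ=atan2(-0.4068,0.1182)=-1.2879;  ψ=arccos(-0.6921)=2.3351;  θ2=γ+ψ≈1.0472
φ3=240.0° → target in arm frame (-0.0083, 0.0143)
  A cos θ + B sin θ = C:  0.1182·cos θ + -0.4068·sin θ = -0.2932
  √(A²+B²)=0.4236;  θ3 = -1.2879+2.3351 ≈ 1.0472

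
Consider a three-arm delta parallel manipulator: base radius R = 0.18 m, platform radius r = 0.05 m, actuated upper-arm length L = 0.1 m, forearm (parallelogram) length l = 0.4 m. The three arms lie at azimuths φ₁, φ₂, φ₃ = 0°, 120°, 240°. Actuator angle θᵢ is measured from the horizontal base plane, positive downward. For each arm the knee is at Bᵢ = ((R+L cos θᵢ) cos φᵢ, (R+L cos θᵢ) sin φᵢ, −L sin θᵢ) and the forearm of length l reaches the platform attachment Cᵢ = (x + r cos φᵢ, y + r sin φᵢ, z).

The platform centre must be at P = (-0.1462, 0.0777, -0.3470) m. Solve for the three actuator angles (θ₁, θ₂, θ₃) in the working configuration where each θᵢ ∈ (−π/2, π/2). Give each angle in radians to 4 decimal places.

θ₁ = 1.3089, θ₂ = -0.3490, θ₃ = 0.5239

arm 1 (φ=0.0°): x'=-0.1462, y'=0.0777
  e−x'=0.2762;  (l²−L²−(e−x')²−y'²−z²)/2L = -0.2637
  θ1 = atan2(B,A) + arccos(C/0.4435) = 1.3089
φ2=120.0° → target in arm frame (0.1404, 0.0878)
  e−x'=-0.0104;  (l²−L²−(e−x')²−y'²−z²)/2L = 0.1089
  √(A²+B²)=0.3472;  θ2 = -1.6007+1.2517 ≈ -0.3490
φ3=240.0° → target in arm frame (0.0058, -0.1655)
  A=0.1242, B=-0.3470, C=(l²−L²−A²−y'²−z²)/(2L)=-0.0661
  √(A²+B²)=0.3686;  θ3 = -1.2271+1.7510 ≈ 0.5239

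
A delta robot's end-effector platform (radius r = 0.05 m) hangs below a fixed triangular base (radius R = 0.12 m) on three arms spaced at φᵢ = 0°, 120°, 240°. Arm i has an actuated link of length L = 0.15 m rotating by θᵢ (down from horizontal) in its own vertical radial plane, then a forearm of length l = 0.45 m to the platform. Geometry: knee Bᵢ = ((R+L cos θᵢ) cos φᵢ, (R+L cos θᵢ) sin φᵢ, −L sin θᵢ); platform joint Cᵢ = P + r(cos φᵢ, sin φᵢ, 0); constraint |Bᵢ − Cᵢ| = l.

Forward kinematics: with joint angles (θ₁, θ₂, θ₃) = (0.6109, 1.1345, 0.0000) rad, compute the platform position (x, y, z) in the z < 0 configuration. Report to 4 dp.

O1 = (0.1929·cos0.0°, 0.1929·sin0.0°, -0.0860) = (0.1929, 0.0000, -0.0860)
arm 2 at φ=120.0°: ρ2 = 0.1334;  O2 = (-0.0667, 0.1155, -0.1359)
arm 3 at φ=240.0°: ρ3 = 0.2200;  O3 = (-0.1100, -0.1905, 0.0000)
subtract pairs → two planes through P
linear system: -0.5191x+0.2310y = -0.0083−-0.0998z; -0.6057x+-0.3811y = 0.0038−0.1721z
Cramer: x(z) = 0.0068+0.0051z;  y(z) = -0.0208+0.4435z
quadratic in z: (1.1967)z²+(0.1518)z+(-0.1600)=0, √Δ=0.8883 → z ∈ {-0.4346, 0.3077}; z = -0.4346 (taking z<0)
x = 0.0046, y = -0.2135

(0.0046, -0.2135, -0.4346)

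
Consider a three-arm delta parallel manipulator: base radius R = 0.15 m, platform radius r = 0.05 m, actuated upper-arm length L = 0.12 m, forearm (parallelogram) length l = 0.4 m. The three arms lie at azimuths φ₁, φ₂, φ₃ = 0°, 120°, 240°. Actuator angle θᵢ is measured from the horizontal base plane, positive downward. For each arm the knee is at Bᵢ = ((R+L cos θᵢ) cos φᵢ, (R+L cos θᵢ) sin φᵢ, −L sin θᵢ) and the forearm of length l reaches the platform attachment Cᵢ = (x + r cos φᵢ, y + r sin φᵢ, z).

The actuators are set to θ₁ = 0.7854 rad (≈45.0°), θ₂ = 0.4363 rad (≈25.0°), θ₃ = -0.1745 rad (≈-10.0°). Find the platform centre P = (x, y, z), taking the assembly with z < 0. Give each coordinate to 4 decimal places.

(-0.0954, -0.0712, -0.3612)

arm 1 at φ=0.0°: (R−r)+L cos θ1 = 0.1849;  centre 1 = (0.1849, 0.0000, -0.0849)
φ2=120.0°: virtual centre (-0.1044, 0.1808, -0.0507), radius l
arm 3 at φ=240.0°: (R−r)+L cos θ3 = 0.2182;  centre 3 = (-0.1091, -0.1889, 0.0208)
subtract pairs → two planes through P
plane₁₂: -0.5785x+0.3616y+0.0683z = 0.0048
det = 0.4312;  x = -0.0098+0.2371z,  y = -0.0024+0.1905z
quadratic in z: (1.0925)z²+(0.0765)z+(-0.1149)=0, √Δ=0.7128 → z ∈ {-0.3612, 0.2912}; z = -0.3612 (taking z<0)
x = -0.0954, y = -0.0712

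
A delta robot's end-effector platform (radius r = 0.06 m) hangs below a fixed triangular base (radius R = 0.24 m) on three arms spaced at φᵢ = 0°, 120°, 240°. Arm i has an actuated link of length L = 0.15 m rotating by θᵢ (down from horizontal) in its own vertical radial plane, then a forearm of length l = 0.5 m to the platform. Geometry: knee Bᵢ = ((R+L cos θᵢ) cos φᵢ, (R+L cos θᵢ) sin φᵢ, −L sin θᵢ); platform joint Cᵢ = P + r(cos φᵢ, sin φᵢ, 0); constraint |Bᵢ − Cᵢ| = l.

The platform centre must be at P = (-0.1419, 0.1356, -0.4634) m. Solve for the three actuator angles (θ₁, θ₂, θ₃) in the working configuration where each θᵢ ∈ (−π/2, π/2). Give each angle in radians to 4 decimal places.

θ₁ = 1.3087, θ₂ = -0.0876, θ₃ = 0.9599

rotate P by −φ1: (-0.1419, 0.1356, -0.4634)
  A cos θ + B sin θ = C:  0.3219·cos θ + -0.4634·sin θ = -0.3642
  √(A²+B²)=0.5642;  θ1 = -0.9637+2.2723 ≈ 1.3087
arm 2 (φ=120.0°): x'=0.1884, y'=0.0551
  e−x'=-0.0084;  (l²−L²−(e−x')²−y'²−z²)/2L = 0.0322
  θ2 = atan2(B,A) + arccos(C/0.4635) = -0.0876
rotate P by −φ3: (-0.0465, -0.1907, -0.4634)
  e−x'=0.2265;  (l²−L²−(e−x')²−y'²−z²)/2L = -0.2497
  γ=atan2(-0.4634,0.2265)=-1.1162;  ψ=arccos(-0.4840)=2.0760;  θ3=γ+ψ≈0.9599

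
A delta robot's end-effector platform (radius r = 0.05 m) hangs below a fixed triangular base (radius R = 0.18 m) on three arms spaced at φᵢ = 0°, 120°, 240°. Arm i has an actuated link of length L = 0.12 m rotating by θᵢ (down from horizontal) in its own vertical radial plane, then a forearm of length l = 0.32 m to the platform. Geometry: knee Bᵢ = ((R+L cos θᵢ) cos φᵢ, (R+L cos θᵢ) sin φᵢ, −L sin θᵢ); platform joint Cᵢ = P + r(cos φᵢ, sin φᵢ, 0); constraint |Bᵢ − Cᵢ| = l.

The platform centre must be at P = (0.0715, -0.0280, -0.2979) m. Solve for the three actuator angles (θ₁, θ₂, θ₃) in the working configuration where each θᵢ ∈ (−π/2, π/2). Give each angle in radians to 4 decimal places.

θ₁ = 0.2619, θ₂ = 1.0475, θ₃ = 0.7853

arm 1 (φ=0.0°): x'=0.0715, y'=-0.0280
  A cos θ + B sin θ = C:  0.0585·cos θ + -0.2979·sin θ = -0.0206
  γ=atan2(-0.2979,0.0585)=-1.3769;  ψ=arccos(-0.0679)=1.6388;  θ1=γ+ψ≈0.2619
φ2=120.0° → target in arm frame (-0.0600, -0.0479)
  e−x'=0.1900;  (l²−L²−(e−x')²−y'²−z²)/2L = -0.1631
  √(A²+B²)=0.3533;  θ2 = -1.0030+2.0506 ≈ 1.0475
φ3=240.0° → target in arm frame (-0.0115, 0.0759)
  e−x'=0.1415;  (l²−L²−(e−x')²−y'²−z²)/2L = -0.1105
  θ3 = atan2(B,A) + arccos(C/0.3298) = 0.7853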